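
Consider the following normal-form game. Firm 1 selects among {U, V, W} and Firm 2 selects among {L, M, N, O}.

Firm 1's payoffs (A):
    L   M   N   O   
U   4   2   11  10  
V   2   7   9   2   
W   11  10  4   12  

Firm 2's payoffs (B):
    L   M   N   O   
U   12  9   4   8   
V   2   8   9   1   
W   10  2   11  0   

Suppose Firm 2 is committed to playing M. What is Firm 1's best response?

With Firm 2 fixed at M, Firm 1's payoffs are: U → 2, V → 7, W → 10.
The maximum is 10, achieved by W.

W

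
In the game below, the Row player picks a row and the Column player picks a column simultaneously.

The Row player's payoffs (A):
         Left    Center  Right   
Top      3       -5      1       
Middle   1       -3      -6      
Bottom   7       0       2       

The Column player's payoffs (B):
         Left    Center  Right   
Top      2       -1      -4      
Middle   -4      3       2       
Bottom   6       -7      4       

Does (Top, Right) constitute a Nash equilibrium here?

No

Holding the Column player at Right: the Row player gets 1 from Top but could get 2 by switching to Bottom. The Row player has a profitable deviation.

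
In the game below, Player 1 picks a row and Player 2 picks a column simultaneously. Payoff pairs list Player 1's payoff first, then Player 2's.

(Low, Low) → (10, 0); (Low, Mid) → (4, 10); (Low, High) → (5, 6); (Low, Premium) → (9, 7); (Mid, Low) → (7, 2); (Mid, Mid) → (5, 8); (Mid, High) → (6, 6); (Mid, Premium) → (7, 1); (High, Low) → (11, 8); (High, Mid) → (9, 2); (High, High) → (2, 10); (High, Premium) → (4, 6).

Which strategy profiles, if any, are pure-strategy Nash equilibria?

A profile is a Nash equilibrium when each player is best-responding to the other.
Player 1's best responses — vs Low: High (payoff 11); vs Mid: High (payoff 9); vs High: Mid (payoff 6); vs Premium: Low (payoff 9).
Player 2's best responses — vs Low: Mid (payoff 10); vs Mid: Mid (payoff 8); vs High: High (payoff 10).
No cell has both players best-responding. For instance, Player 1's best reply to High is Mid, but against Mid Player 2 prefers Mid over High.

None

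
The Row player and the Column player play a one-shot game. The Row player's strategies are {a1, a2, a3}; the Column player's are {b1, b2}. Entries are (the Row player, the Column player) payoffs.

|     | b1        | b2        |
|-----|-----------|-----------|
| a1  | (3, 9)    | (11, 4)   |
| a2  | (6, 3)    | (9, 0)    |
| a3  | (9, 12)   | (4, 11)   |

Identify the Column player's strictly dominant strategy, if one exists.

b1

Check whether one of the Column player's strategies beats all alternatives regardless of what the opponent does.
b1 strictly dominates: vs a1: 9 > 4; vs a2: 3 > 0; vs a3: 12 > 11.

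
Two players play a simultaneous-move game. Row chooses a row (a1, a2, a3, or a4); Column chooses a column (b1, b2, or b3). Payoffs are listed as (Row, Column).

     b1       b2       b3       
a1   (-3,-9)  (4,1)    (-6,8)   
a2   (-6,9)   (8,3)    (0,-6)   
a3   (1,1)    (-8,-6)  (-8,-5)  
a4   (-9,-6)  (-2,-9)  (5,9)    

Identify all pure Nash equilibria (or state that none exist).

(a3, b1) and (a4, b3)

A profile is a Nash equilibrium when each player is best-responding to the other.
Row's best responses — vs b1: a3 (payoff 1); vs b2: a2 (payoff 8); vs b3: a4 (payoff 5).
Column's best responses — vs a1: b3 (payoff 8); vs a2: b1 (payoff 9); vs a3: b1 (payoff 1); vs a4: b3 (payoff 9).
Mutual best responses occur at (a3, b1) and (a4, b3); at each, neither player gains by switching.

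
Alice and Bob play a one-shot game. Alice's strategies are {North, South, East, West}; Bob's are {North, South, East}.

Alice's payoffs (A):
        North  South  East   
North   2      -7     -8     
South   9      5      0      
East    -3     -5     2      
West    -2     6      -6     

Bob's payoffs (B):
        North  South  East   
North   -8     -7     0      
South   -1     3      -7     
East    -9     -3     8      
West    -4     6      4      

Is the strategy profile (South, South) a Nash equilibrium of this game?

No

Holding Bob at South: Alice gets 5 from South but could get 6 by switching to West. Alice has a profitable deviation.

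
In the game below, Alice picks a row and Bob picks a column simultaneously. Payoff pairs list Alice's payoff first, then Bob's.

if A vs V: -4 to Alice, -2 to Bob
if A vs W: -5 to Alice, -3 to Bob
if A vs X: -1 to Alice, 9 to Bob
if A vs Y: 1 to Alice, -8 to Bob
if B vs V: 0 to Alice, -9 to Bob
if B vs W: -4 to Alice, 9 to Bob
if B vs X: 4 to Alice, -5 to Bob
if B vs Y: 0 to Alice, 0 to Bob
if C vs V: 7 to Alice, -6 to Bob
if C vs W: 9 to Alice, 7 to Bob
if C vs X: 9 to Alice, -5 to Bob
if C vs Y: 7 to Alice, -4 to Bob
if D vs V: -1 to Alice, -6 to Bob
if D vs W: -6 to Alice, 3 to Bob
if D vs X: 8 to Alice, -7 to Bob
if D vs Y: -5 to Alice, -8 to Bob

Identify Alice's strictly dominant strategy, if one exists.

C

A strategy is strictly dominant if it gives Alice a strictly higher payoff than every other strategy, against every choice by the opponent.
C strictly dominates: vs V: 7 > each of {-4, 0, -1}; vs W: 9 > each of {-5, -4, -6}; vs X: 9 > each of {-1, 4, 8}; vs Y: 7 > each of {1, 0, -5}.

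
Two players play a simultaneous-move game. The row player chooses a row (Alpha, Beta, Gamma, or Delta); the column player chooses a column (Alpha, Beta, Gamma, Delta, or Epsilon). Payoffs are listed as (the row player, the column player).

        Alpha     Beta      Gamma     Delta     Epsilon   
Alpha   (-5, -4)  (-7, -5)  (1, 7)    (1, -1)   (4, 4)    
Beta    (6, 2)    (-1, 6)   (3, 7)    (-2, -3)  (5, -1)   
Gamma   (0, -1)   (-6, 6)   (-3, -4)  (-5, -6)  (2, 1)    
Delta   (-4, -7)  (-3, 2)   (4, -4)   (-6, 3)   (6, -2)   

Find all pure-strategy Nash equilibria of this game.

A profile is a Nash equilibrium when each player is best-responding to the other.
The row player's best responses — vs Alpha: Beta (payoff 6); vs Beta: Beta (payoff -1); vs Gamma: Delta (payoff 4); vs Delta: Alpha (payoff 1); vs Epsilon: Delta (payoff 6).
The column player's best responses — vs Alpha: Gamma (payoff 7); vs Beta: Gamma (payoff 7); vs Gamma: Beta (payoff 6); vs Delta: Delta (payoff 3).
No cell has both players best-responding. For instance, the row player's best reply to Alpha is Beta, but against Beta the column player prefers Gamma over Alpha.

There is no pure-strategy Nash equilibrium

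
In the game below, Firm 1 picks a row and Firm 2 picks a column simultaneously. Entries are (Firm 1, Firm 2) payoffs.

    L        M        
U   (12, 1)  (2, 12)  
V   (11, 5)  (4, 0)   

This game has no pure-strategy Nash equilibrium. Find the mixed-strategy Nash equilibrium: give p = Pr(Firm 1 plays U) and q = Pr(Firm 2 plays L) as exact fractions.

Each player's mixing probability is pinned down by making the *other* player indifferent.
Firm 2 indifferent between L and M: p·1 + (1−p)·5 = p·12 + (1−p)·0 ⟹ 5 + (-4)p = 0 + 12p ⟹ p = 5/16.
Firm 1 indifferent between U and V: q·12 + (1−q)·2 = q·11 + (1−q)·4 ⟹ 2 + 10q = 4 + 7q ⟹ q = 2/3.

p = 5/16, q = 2/3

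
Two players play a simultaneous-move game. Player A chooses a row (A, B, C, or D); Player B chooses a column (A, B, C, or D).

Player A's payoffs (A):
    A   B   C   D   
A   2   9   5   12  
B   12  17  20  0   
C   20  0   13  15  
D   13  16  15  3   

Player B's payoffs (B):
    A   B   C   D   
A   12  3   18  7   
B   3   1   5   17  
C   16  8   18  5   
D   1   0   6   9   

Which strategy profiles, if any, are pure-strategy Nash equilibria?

There is no pure-strategy Nash equilibrium

Check mutual best responses: a cell is a NE iff neither player can gain by unilaterally deviating.
Player A's best responses — vs A: C (payoff 20); vs B: B (payoff 17); vs C: B (payoff 20); vs D: C (payoff 15).
Player B's best responses — vs A: C (payoff 18); vs B: D (payoff 17); vs C: C (payoff 18); vs D: D (payoff 9).
No cell has both players best-responding. For instance, Player A's best reply to A is C, but against C Player B prefers C over A.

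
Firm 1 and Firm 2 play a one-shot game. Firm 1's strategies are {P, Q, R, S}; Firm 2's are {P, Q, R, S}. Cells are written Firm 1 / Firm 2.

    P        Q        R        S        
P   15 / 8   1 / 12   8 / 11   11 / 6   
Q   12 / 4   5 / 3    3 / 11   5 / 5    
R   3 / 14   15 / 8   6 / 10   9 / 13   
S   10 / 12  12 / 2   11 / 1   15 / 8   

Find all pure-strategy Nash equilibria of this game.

Check mutual best responses: a cell is a NE iff neither player can gain by unilaterally deviating.
Firm 1's best responses — vs P: P (payoff 15); vs Q: R (payoff 15); vs R: S (payoff 11); vs S: S (payoff 15).
Firm 2's best responses — vs P: Q (payoff 12); vs Q: R (payoff 11); vs R: P (payoff 14); vs S: P (payoff 12).
No cell has both players best-responding. For instance, Firm 1's best reply to Q is R, but against R Firm 2 prefers P over Q.

No pure-strategy Nash equilibrium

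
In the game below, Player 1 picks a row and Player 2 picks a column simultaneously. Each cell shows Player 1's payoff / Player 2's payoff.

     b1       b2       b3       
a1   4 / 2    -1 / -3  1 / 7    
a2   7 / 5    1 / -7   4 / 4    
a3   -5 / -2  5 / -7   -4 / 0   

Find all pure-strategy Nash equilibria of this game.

(a2, b1)

A profile is a Nash equilibrium when each player is best-responding to the other.
Player 1's best responses — vs b1: a2 (payoff 7); vs b2: a3 (payoff 5); vs b3: a2 (payoff 4).
Player 2's best responses — vs a1: b3 (payoff 7); vs a2: b1 (payoff 5); vs a3: b3 (payoff 0).
The only mutual best response is (a2, b1); neither player gains by switching there.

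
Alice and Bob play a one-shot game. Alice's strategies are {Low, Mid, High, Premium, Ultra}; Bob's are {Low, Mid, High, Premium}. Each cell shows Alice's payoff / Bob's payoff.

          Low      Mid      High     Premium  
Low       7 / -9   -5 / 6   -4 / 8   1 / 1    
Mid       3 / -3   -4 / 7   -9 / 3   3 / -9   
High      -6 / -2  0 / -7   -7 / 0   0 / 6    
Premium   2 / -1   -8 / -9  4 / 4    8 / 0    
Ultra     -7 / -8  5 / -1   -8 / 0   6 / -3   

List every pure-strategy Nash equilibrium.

A profile is a Nash equilibrium when each player is best-responding to the other.
Alice's best responses — vs Low: Low (payoff 7); vs Mid: Ultra (payoff 5); vs High: Premium (payoff 4); vs Premium: Premium (payoff 8).
Bob's best responses — vs Low: High (payoff 8); vs Mid: Mid (payoff 7); vs High: Premium (payoff 6); vs Premium: High (payoff 4); vs Ultra: High (payoff 0).
The only mutual best response is (Premium, High); neither player gains by switching there.

(Premium, High)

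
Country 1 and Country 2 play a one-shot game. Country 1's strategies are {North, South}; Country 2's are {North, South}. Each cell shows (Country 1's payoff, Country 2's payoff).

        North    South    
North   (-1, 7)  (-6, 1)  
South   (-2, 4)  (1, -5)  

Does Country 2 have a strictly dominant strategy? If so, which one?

North

A strategy is strictly dominant if it gives Country 2 a strictly higher payoff than every other strategy, against every choice by the opponent.
North strictly dominates: vs North: 7 > 1; vs South: 4 > -5.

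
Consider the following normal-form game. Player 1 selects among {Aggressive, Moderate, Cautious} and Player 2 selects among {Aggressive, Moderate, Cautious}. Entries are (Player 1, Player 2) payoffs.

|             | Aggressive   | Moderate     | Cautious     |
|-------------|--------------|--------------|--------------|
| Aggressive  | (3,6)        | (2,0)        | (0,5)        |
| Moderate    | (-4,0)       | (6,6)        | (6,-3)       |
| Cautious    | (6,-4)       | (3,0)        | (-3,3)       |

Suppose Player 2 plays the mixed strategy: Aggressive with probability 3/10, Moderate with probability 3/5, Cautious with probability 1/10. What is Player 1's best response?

Cautious

Compute Player 1's expected payoff from each pure strategy against the given mix.
Aggressive: (3/10)·3 + (3/5)·2 + (1/10)·0 = 21/10
Moderate: (3/10)·(-4) + (3/5)·6 + (1/10)·6 = 3
Cautious: (3/10)·6 + (3/5)·3 + (1/10)·(-3) = 33/10
Highest expected payoff is 33/10, from Cautious.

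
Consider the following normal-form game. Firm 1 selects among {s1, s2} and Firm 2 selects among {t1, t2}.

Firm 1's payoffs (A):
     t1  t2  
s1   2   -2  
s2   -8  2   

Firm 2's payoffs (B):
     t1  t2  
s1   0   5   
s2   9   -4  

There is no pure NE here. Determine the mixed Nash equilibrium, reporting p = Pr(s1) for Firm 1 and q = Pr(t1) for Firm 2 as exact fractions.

Each player's mixing probability is pinned down by making the *other* player indifferent.
Firm 2 indifferent between t1 and t2: p·0 + (1−p)·9 = p·5 + (1−p)·(-4) ⟹ 9 + (-9)p = (-4) + 9p ⟹ p = 13/18.
Firm 1 indifferent between s1 and s2: q·2 + (1−q)·(-2) = q·(-8) + (1−q)·2 ⟹ (-2) + 4q = 2 + (-10)q ⟹ q = 2/7.

p = 13/18, q = 2/7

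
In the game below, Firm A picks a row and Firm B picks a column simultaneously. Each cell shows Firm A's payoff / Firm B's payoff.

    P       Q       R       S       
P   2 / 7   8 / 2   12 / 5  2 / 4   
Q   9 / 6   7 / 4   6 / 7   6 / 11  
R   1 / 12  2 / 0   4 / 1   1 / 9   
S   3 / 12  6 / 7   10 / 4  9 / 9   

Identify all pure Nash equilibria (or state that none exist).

None

Check mutual best responses: a cell is a NE iff neither player can gain by unilaterally deviating.
Firm A's best responses — vs P: Q (payoff 9); vs Q: P (payoff 8); vs R: P (payoff 12); vs S: S (payoff 9).
Firm B's best responses — vs P: P (payoff 7); vs Q: S (payoff 11); vs R: P (payoff 12); vs S: P (payoff 12).
No cell has both players best-responding. For instance, Firm A's best reply to R is P, but against P Firm B prefers P over R.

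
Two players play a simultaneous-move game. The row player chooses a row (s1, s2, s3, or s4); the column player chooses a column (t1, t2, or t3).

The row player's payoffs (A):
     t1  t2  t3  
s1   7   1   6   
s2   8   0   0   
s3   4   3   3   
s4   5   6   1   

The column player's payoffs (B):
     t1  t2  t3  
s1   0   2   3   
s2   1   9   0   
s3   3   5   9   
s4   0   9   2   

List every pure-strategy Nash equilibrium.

(s1, t3) and (s4, t2)

Check mutual best responses: a cell is a NE iff neither player can gain by unilaterally deviating.
The row player's best responses — vs t1: s2 (payoff 8); vs t2: s4 (payoff 6); vs t3: s1 (payoff 6).
The column player's best responses — vs s1: t3 (payoff 3); vs s2: t2 (payoff 9); vs s3: t3 (payoff 9); vs s4: t2 (payoff 9).
Mutual best responses occur at (s1, t3) and (s4, t2); at each, neither player gains by switching.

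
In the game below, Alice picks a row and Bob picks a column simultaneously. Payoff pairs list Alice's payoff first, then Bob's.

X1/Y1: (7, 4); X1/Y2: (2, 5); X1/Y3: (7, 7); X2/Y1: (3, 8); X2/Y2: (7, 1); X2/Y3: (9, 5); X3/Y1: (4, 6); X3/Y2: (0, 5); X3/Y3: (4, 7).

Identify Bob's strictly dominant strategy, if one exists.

A strategy is strictly dominant if it gives Bob a strictly higher payoff than every other strategy, against every choice by the opponent.
Y1 is not dominant: against X1, Y2 gives 5 > 4.
Y2 is not dominant: against X1, Y3 gives 7 > 5.
Y3 is not dominant: against X2, Y1 gives 8 > 5.
No single strategy is best against every opponent action.

No strictly dominant strategy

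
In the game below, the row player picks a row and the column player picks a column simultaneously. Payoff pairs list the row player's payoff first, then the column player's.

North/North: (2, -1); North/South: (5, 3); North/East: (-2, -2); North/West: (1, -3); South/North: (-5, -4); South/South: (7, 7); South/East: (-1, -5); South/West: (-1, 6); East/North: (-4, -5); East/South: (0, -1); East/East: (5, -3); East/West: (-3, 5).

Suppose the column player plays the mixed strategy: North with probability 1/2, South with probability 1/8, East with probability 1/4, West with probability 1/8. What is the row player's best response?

North

Compute the row player's expected payoff from each pure strategy against the given mix.
North: (1/2)·2 + (1/8)·5 + (1/4)·(-2) + (1/8)·1 = 5/4
South: (1/2)·(-5) + (1/8)·7 + (1/4)·(-1) + (1/8)·(-1) = -2
East: (1/2)·(-4) + (1/8)·0 + (1/4)·5 + (1/8)·(-3) = -9/8
Highest expected payoff is 5/4, from North.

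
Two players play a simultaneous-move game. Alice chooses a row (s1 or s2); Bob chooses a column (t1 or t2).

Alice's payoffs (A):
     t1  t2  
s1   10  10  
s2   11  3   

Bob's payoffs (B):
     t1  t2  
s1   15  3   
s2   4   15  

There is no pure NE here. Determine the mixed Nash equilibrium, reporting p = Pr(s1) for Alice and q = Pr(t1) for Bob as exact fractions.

Each player's mixing probability is pinned down by making the *other* player indifferent.
Bob indifferent between t1 and t2: p·15 + (1−p)·4 = p·3 + (1−p)·15 ⟹ 4 + 11p = 15 + (-12)p ⟹ p = 11/23.
Alice indifferent between s1 and s2: q·10 + (1−q)·10 = q·11 + (1−q)·3 ⟹ 10 + 0q = 3 + 8q ⟹ q = 7/8.

p = 11/23, q = 7/8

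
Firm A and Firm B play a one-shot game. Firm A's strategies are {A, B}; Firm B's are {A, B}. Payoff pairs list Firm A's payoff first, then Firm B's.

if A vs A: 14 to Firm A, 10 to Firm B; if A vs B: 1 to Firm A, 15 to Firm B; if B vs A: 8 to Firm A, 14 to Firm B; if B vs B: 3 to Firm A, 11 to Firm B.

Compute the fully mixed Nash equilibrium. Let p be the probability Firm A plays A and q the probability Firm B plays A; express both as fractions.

In a mixed NE each player is indifferent between their pure strategies, so the opponent's mix sets the indifference.
Firm B indifferent between A and B: p·10 + (1−p)·14 = p·15 + (1−p)·11 ⟹ 14 + (-4)p = 11 + 4p ⟹ p = 3/8.
Firm A indifferent between A and B: q·14 + (1−q)·1 = q·8 + (1−q)·3 ⟹ 1 + 13q = 3 + 5q ⟹ q = 1/4.

p = 3/8, q = 1/4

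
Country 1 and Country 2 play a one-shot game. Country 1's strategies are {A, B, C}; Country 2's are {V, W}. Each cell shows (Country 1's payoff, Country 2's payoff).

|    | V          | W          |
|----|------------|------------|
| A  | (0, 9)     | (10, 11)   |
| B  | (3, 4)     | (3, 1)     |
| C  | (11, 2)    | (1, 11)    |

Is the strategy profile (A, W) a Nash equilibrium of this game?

Yes

Holding Country 2 at W: Country 1 gets 10 from A, versus 3 from B, 1 from C. No profitable deviation for Country 1.
Holding Country 1 at A: Country 2 gets 11 from W, versus 9 from V. No profitable deviation for Country 2 either.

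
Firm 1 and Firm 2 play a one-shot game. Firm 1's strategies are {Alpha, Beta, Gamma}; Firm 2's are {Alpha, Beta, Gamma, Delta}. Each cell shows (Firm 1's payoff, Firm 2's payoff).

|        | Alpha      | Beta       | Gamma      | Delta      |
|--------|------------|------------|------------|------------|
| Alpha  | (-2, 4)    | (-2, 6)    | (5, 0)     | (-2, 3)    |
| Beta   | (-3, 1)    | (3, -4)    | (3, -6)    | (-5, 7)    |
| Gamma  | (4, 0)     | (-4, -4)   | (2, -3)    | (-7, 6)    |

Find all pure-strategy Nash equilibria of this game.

Find each player's best response to every opponent strategy; NE are the intersections.
Firm 1's best responses — vs Alpha: Gamma (payoff 4); vs Beta: Beta (payoff 3); vs Gamma: Alpha (payoff 5); vs Delta: Alpha (payoff -2).
Firm 2's best responses — vs Alpha: Beta (payoff 6); vs Beta: Delta (payoff 7); vs Gamma: Delta (payoff 6).
No cell has both players best-responding. For instance, Firm 1's best reply to Alpha is Gamma, but against Gamma Firm 2 prefers Delta over Alpha.

None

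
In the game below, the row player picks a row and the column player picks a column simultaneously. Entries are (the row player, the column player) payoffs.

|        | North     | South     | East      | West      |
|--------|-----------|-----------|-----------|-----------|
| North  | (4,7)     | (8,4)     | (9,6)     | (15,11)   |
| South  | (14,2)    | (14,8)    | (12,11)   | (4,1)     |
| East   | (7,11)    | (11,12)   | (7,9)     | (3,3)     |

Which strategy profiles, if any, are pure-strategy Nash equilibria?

A profile is a Nash equilibrium when each player is best-responding to the other.
The row player's best responses — vs North: South (payoff 14); vs South: South (payoff 14); vs East: South (payoff 12); vs West: North (payoff 15).
The column player's best responses — vs North: West (payoff 11); vs South: East (payoff 11); vs East: South (payoff 12).
Mutual best responses occur at (North, West) and (South, East); at each, neither player gains by switching.

(North, West) and (South, East)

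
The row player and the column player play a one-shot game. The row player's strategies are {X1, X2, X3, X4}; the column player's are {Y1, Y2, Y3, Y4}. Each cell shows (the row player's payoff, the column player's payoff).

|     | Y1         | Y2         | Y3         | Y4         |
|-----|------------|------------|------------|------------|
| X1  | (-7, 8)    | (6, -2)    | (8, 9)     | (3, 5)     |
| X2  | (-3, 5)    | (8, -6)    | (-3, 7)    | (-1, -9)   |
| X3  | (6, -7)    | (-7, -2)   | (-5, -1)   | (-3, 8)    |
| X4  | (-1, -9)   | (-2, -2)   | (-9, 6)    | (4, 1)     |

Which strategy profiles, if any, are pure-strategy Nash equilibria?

Find each player's best response to every opponent strategy; NE are the intersections.
The row player's best responses — vs Y1: X3 (payoff 6); vs Y2: X2 (payoff 8); vs Y3: X1 (payoff 8); vs Y4: X4 (payoff 4).
The column player's best responses — vs X1: Y3 (payoff 9); vs X2: Y3 (payoff 7); vs X3: Y4 (payoff 8); vs X4: Y3 (payoff 6).
The only mutual best response is (X1, Y3); neither player gains by switching there.

(X1, Y3)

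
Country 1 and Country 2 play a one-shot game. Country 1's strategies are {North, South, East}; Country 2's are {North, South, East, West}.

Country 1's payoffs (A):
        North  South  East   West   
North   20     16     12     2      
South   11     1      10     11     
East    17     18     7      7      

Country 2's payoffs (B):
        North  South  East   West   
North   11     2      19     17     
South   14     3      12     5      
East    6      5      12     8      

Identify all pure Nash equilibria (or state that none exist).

A profile is a Nash equilibrium when each player is best-responding to the other.
Country 1's best responses — vs North: North (payoff 20); vs South: East (payoff 18); vs East: North (payoff 12); vs West: South (payoff 11).
Country 2's best responses — vs North: East (payoff 19); vs South: North (payoff 14); vs East: East (payoff 12).
The only mutual best response is (North, East); neither player gains by switching there.

(North, East)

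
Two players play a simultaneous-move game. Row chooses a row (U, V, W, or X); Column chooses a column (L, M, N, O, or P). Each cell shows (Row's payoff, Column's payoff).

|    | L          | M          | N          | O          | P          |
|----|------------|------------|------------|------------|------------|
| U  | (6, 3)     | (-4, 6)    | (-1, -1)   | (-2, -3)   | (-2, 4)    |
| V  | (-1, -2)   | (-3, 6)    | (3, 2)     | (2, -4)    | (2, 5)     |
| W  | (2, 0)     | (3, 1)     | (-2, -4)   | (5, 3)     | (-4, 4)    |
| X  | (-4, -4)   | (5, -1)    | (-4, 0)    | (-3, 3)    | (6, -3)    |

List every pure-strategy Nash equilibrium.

No pure-strategy Nash equilibrium

Check mutual best responses: a cell is a NE iff neither player can gain by unilaterally deviating.
Row's best responses — vs L: U (payoff 6); vs M: X (payoff 5); vs N: V (payoff 3); vs O: W (payoff 5); vs P: X (payoff 6).
Column's best responses — vs U: M (payoff 6); vs V: M (payoff 6); vs W: P (payoff 4); vs X: O (payoff 3).
No cell has both players best-responding. For instance, Row's best reply to O is W, but against W Column prefers P over O.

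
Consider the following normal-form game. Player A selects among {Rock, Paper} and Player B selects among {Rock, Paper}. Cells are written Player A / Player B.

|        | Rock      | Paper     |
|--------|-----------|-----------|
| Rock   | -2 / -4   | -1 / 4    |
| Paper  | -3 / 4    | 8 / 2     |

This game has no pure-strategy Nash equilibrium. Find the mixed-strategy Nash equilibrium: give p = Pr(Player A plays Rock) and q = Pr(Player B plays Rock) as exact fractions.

p = 1/5, q = 9/10

In a mixed NE each player is indifferent between their pure strategies, so the opponent's mix sets the indifference.
Player B indifferent between Rock and Paper: p·(-4) + (1−p)·4 = p·4 + (1−p)·2 ⟹ 4 + (-8)p = 2 + 2p ⟹ p = 1/5.
Player A indifferent between Rock and Paper: q·(-2) + (1−q)·(-1) = q·(-3) + (1−q)·8 ⟹ (-1) + (-1)q = 8 + (-11)q ⟹ q = 9/10.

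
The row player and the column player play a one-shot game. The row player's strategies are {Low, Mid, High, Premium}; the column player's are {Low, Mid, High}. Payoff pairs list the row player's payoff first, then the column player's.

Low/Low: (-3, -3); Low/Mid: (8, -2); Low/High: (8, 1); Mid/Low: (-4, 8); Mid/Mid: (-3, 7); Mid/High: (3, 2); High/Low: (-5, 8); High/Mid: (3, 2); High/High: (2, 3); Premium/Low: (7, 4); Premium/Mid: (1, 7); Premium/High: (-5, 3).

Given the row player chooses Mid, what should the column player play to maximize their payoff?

Low

With the row player fixed at Mid, the column player's payoffs are: Low → 8, Mid → 7, High → 2.
The maximum is 8, achieved by Low.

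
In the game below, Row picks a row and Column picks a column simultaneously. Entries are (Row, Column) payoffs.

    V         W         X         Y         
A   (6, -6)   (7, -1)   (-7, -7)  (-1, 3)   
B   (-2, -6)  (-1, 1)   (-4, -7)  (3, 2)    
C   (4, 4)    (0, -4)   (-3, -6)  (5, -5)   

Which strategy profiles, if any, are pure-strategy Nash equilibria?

There is no pure-strategy Nash equilibrium

A profile is a Nash equilibrium when each player is best-responding to the other.
Row's best responses — vs V: A (payoff 6); vs W: A (payoff 7); vs X: C (payoff -3); vs Y: C (payoff 5).
Column's best responses — vs A: Y (payoff 3); vs B: Y (payoff 2); vs C: V (payoff 4).
No cell has both players best-responding. For instance, Row's best reply to W is A, but against A Column prefers Y over W.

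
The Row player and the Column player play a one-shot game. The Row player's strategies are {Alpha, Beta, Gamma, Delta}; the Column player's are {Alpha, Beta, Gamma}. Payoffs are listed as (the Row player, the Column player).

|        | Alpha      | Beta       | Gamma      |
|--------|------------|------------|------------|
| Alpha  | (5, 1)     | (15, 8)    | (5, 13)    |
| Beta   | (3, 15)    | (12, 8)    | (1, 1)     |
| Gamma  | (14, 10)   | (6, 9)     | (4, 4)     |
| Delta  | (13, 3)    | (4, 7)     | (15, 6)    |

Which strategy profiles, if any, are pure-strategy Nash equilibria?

Find each player's best response to every opponent strategy; NE are the intersections.
The Row player's best responses — vs Alpha: Gamma (payoff 14); vs Beta: Alpha (payoff 15); vs Gamma: Delta (payoff 15).
The Column player's best responses — vs Alpha: Gamma (payoff 13); vs Beta: Alpha (payoff 15); vs Gamma: Alpha (payoff 10); vs Delta: Beta (payoff 7).
The only mutual best response is (Gamma, Alpha); neither player gains by switching there.

(Gamma, Alpha)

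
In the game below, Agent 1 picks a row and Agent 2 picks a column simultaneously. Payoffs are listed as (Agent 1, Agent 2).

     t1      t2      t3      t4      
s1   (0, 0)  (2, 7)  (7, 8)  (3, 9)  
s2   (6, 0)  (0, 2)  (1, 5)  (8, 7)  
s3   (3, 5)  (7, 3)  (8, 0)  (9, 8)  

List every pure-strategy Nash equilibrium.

Find each player's best response to every opponent strategy; NE are the intersections.
Agent 1's best responses — vs t1: s2 (payoff 6); vs t2: s3 (payoff 7); vs t3: s3 (payoff 8); vs t4: s3 (payoff 9).
Agent 2's best responses — vs s1: t4 (payoff 9); vs s2: t4 (payoff 7); vs s3: t4 (payoff 8).
The only mutual best response is (s3, t4); neither player gains by switching there.

(s3, t4)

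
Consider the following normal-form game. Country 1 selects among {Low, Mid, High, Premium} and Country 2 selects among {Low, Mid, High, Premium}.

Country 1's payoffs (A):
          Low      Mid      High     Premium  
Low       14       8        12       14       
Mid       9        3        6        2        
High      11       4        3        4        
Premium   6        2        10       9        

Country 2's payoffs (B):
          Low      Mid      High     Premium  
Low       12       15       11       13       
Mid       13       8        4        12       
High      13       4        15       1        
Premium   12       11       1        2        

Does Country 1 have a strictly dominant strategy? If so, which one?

A strategy is strictly dominant if it gives Country 1 a strictly higher payoff than every other strategy, against every choice by the opponent.
Low strictly dominates: vs Low: 14 > each of {9, 11, 6}; vs Mid: 8 > each of {3, 4, 2}; vs High: 12 > each of {6, 3, 10}; vs Premium: 14 > each of {2, 4, 9}.

Low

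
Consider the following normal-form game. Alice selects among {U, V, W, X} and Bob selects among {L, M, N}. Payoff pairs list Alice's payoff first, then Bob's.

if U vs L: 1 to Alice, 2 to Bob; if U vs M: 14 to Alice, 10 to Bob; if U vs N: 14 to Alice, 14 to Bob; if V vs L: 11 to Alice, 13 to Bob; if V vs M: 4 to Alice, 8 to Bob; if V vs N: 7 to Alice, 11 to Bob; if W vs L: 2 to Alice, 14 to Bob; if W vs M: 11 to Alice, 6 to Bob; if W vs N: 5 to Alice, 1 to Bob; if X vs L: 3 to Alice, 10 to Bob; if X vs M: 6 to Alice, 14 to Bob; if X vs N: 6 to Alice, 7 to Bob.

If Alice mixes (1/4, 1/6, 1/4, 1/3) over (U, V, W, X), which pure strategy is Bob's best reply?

M

Bob's best reply maximizes expected payoff against the mix.
L: (1/4)·2 + (1/6)·13 + (1/4)·14 + (1/3)·10 = 19/2
M: (1/4)·10 + (1/6)·8 + (1/4)·6 + (1/3)·14 = 10
N: (1/4)·14 + (1/6)·11 + (1/4)·1 + (1/3)·7 = 95/12
Highest expected payoff is 10, from M.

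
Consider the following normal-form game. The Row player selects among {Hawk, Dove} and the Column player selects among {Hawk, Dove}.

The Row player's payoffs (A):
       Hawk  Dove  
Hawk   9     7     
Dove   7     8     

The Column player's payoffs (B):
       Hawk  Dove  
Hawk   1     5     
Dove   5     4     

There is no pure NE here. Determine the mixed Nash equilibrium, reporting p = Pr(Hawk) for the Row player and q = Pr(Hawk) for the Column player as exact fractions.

p = 1/5, q = 1/3

Each player's mixing probability is pinned down by making the *other* player indifferent.
The Column player indifferent between Hawk and Dove: p·1 + (1−p)·5 = p·5 + (1−p)·4 ⟹ 5 + (-4)p = 4 + 1p ⟹ p = 1/5.
The Row player indifferent between Hawk and Dove: q·9 + (1−q)·7 = q·7 + (1−q)·8 ⟹ 7 + 2q = 8 + (-1)q ⟹ q = 1/3.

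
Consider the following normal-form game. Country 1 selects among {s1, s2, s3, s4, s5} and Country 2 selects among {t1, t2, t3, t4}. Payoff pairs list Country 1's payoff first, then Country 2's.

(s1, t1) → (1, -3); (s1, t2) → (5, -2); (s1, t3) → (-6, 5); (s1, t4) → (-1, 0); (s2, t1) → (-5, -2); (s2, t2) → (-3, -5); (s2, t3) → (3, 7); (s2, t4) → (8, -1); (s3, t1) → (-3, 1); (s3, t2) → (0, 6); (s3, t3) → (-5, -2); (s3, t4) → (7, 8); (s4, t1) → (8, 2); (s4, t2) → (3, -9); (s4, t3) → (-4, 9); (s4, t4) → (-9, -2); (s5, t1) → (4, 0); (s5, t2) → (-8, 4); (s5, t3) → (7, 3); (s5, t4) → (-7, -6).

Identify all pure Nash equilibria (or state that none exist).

Find each player's best response to every opponent strategy; NE are the intersections.
Country 1's best responses — vs t1: s4 (payoff 8); vs t2: s1 (payoff 5); vs t3: s5 (payoff 7); vs t4: s2 (payoff 8).
Country 2's best responses — vs s1: t3 (payoff 5); vs s2: t3 (payoff 7); vs s3: t4 (payoff 8); vs s4: t3 (payoff 9); vs s5: t2 (payoff 4).
No cell has both players best-responding. For instance, Country 1's best reply to t1 is s4, but against s4 Country 2 prefers t3 over t1.

There is no pure-strategy Nash equilibrium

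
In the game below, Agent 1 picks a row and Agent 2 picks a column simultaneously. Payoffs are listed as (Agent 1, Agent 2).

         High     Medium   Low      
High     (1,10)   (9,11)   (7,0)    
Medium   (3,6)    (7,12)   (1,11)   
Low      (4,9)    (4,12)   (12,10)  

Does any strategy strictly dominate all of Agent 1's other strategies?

Check whether one of Agent 1's strategies beats all alternatives regardless of what the opponent does.
High is not dominant: against High, Medium gives 3 > 1.
Medium is not dominant: against High, Low gives 4 > 3.
Low is not dominant: against Medium, High gives 9 > 4.
No single strategy is best against every opponent action.

No strictly dominant strategy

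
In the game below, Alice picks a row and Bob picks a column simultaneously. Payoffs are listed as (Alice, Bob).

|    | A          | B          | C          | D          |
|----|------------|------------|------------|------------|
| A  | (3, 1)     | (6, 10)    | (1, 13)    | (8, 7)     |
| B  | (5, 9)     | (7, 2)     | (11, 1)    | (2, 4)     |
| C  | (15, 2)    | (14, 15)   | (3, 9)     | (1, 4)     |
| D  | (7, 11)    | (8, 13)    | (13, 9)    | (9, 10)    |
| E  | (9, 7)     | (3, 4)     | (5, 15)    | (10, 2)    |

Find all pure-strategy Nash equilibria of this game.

(C, B)

Check mutual best responses: a cell is a NE iff neither player can gain by unilaterally deviating.
Alice's best responses — vs A: C (payoff 15); vs B: C (payoff 14); vs C: D (payoff 13); vs D: E (payoff 10).
Bob's best responses — vs A: C (payoff 13); vs B: A (payoff 9); vs C: B (payoff 15); vs D: B (payoff 13); vs E: C (payoff 15).
The only mutual best response is (C, B); neither player gains by switching there.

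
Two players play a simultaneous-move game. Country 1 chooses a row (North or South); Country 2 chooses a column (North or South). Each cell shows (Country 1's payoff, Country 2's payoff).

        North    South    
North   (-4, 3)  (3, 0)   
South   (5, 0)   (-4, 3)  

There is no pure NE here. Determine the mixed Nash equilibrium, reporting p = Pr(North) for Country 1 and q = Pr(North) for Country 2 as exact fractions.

p = 1/2, q = 7/16

Each player's mixing probability is pinned down by making the *other* player indifferent.
Country 2 indifferent between North and South: p·3 + (1−p)·0 = p·0 + (1−p)·3 ⟹ 0 + 3p = 3 + (-3)p ⟹ p = 1/2.
Country 1 indifferent between North and South: q·(-4) + (1−q)·3 = q·5 + (1−q)·(-4) ⟹ 3 + (-7)q = (-4) + 9q ⟹ q = 7/16.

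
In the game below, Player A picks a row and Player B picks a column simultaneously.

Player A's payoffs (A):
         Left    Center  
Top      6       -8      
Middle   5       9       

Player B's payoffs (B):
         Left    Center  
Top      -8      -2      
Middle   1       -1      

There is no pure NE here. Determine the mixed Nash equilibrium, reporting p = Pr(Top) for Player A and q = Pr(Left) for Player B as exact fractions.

p = 1/4, q = 17/18

Each player's mixing probability is pinned down by making the *other* player indifferent.
Player B indifferent between Left and Center: p·(-8) + (1−p)·1 = p·(-2) + (1−p)·(-1) ⟹ 1 + (-9)p = (-1) + (-1)p ⟹ p = 1/4.
Player A indifferent between Top and Middle: q·6 + (1−q)·(-8) = q·5 + (1−q)·9 ⟹ (-8) + 14q = 9 + (-4)q ⟹ q = 17/18.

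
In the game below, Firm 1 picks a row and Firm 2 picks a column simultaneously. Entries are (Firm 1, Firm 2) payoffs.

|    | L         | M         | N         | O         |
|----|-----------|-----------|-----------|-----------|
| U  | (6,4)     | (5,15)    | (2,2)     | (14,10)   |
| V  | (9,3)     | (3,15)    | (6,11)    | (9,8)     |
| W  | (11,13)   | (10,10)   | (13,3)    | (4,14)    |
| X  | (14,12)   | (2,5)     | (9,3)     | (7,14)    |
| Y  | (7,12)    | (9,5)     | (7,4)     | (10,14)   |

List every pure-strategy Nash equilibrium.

None

A profile is a Nash equilibrium when each player is best-responding to the other.
Firm 1's best responses — vs L: X (payoff 14); vs M: W (payoff 10); vs N: W (payoff 13); vs O: U (payoff 14).
Firm 2's best responses — vs U: M (payoff 15); vs V: M (payoff 15); vs W: O (payoff 14); vs X: O (payoff 14); vs Y: O (payoff 14).
No cell has both players best-responding. For instance, Firm 1's best reply to O is U, but against U Firm 2 prefers M over O.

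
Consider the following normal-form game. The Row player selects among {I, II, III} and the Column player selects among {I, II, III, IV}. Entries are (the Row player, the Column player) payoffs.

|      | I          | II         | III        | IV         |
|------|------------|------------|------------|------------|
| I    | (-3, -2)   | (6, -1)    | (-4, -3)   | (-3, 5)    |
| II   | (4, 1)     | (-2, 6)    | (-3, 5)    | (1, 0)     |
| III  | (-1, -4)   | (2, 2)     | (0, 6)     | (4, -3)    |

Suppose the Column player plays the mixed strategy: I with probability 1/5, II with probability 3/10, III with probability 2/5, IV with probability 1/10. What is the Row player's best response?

The Row player's best reply maximizes expected payoff against the mix.
I: (1/5)·(-3) + (3/10)·6 + (2/5)·(-4) + (1/10)·(-3) = -7/10
II: (1/5)·4 + (3/10)·(-2) + (2/5)·(-3) + (1/10)·1 = -9/10
III: (1/5)·(-1) + (3/10)·2 + (2/5)·0 + (1/10)·4 = 4/5
Highest expected payoff is 4/5, from III.

III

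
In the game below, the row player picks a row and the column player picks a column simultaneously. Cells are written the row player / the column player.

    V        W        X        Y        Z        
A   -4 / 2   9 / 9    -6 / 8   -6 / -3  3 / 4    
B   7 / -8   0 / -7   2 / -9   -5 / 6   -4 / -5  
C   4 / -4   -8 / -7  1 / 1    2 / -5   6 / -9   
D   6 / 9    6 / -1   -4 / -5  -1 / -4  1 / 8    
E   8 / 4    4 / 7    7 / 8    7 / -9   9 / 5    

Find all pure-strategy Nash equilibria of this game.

(A, W) and (E, X)

Find each player's best response to every opponent strategy; NE are the intersections.
The row player's best responses — vs V: E (payoff 8); vs W: A (payoff 9); vs X: E (payoff 7); vs Y: E (payoff 7); vs Z: E (payoff 9).
The column player's best responses — vs A: W (payoff 9); vs B: Y (payoff 6); vs C: X (payoff 1); vs D: V (payoff 9); vs E: X (payoff 8).
Mutual best responses occur at (A, W) and (E, X); at each, neither player gains by switching.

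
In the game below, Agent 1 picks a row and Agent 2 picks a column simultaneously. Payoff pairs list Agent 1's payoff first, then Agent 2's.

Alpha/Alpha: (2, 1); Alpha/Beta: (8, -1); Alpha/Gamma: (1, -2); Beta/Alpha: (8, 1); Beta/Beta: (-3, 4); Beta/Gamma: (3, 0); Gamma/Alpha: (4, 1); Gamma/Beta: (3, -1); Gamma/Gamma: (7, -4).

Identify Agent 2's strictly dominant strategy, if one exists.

Check whether one of Agent 2's strategies beats all alternatives regardless of what the opponent does.
Alpha is not dominant: against Beta, Beta gives 4 > 1.
Beta is not dominant: against Alpha, Alpha gives 1 > -1.
Gamma is not dominant: against Alpha, Alpha gives 1 > -2.
No single strategy is best against every opponent action.

No strictly dominant strategy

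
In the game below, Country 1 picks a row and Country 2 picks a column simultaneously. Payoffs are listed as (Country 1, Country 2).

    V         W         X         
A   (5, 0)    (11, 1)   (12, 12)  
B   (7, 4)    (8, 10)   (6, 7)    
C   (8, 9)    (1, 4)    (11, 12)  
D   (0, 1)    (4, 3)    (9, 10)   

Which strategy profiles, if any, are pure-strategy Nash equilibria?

(A, X)

Check mutual best responses: a cell is a NE iff neither player can gain by unilaterally deviating.
Country 1's best responses — vs V: C (payoff 8); vs W: A (payoff 11); vs X: A (payoff 12).
Country 2's best responses — vs A: X (payoff 12); vs B: W (payoff 10); vs C: X (payoff 12); vs D: X (payoff 10).
The only mutual best response is (A, X); neither player gains by switching there.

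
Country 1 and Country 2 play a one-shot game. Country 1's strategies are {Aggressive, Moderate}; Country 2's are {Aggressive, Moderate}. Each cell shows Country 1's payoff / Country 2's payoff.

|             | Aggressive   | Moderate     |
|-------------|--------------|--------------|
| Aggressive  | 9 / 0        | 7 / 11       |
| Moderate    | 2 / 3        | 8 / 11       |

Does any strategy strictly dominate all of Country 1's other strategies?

Check whether one of Country 1's strategies beats all alternatives regardless of what the opponent does.
Aggressive is not dominant: against Moderate, Moderate gives 8 > 7.
Moderate is not dominant: against Aggressive, Aggressive gives 9 > 2.
No single strategy is best against every opponent action.

None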